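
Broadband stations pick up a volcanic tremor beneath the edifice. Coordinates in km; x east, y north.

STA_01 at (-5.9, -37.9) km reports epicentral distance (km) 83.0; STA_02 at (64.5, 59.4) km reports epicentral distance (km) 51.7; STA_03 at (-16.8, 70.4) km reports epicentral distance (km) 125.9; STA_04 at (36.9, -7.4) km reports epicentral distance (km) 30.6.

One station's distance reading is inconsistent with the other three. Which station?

STA_03

Solve using three stations at a time. Using STA_01, STA_02, STA_04 (subtract circle equations pairwise → linear system) gives (x, y) ≈ (63.4, 7.8).
Distances from that point to each station vs reported:
  STA_01: calculated 83.0 vs reported 83.0 → residual 0.0 km
  STA_02: calculated 51.6 vs reported 51.7 → residual 0.1 km
  STA_03: calculated 101.7 vs reported 125.9 → residual 24.2 km
  STA_04: calculated 30.5 vs reported 30.6 → residual 0.1 km
STA_01, STA_02, STA_04 are mutually consistent (residuals ≈ 0); STA_03 is off by 24.2 km.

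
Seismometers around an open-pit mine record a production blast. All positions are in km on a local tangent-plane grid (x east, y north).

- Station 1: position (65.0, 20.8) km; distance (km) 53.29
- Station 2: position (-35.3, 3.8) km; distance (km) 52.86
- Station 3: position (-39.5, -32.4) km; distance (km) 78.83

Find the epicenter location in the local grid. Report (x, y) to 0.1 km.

(12.1, 27.2)

Circle about each station: (x − 65.0)² + (y − 20.8)² = 53.29²; (x + 35.3)² + (y − 3.8)² = 52.86²; (x + 39.5)² + (y + 32.4)² = 78.83².
Subtracting the Station 1 equation from the Station 2 and Station 3 equations removes the quadratic terms:
-200.6 x − 34.0 y = -3351.47
-209.0 x − 106.4 y = -5421.97
Solving the 2×2 system: x ≈ 12.1, y ≈ 27.2 km.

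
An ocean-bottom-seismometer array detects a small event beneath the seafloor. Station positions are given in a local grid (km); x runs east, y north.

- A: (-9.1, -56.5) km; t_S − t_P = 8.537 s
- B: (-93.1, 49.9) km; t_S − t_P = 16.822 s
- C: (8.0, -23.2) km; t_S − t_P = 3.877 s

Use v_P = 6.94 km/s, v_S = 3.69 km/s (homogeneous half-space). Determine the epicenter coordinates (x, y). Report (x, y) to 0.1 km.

x ≈ 29.2 km, y ≈ -1.2 km

Distance from S−P lag: d = Δt · v_P v_S / (v_P − v_S) = Δt · (6.94·3.69)/(6.94−3.69) ≈ 7.8796·Δt.
So d_A = 67.27, d_B = 132.55, d_C = 30.55 km.
Circle about each station: (x + 9.1)² + (y + 56.5)² = 67.27²; (x + 93.1)² + (y − 49.9)² = 132.55²; (x − 8.0)² + (y + 23.2)² = 30.55².
Subtracting pairs of circle equations eliminates x²+y² and gives linear equations (the radical axes):
-168.0 x + 212.8 y = -5161.69
34.2 x + 66.6 y = 919.13
Solving the 2×2 system: x ≈ 29.2, y ≈ -1.2 km.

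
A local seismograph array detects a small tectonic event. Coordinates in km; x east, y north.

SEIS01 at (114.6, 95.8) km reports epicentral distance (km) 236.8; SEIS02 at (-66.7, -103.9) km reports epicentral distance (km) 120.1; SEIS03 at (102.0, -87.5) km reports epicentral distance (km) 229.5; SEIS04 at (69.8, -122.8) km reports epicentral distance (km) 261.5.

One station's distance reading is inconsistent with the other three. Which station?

Solve using three stations at a time. Using SEIS01, SEIS02, SEIS03 (subtract circle equations pairwise → linear system) gives (x, y) ≈ (-105.9, 9.6).
Distances from that point to each station vs reported:
  SEIS01: calculated 236.8 vs reported 236.8 → residual 0.0 km
  SEIS02: calculated 120.1 vs reported 120.1 → residual 0.0 km
  SEIS03: calculated 229.5 vs reported 229.5 → residual 0.0 km
  SEIS04: calculated 220.0 vs reported 261.5 → residual 41.5 km
SEIS01, SEIS02, SEIS03 are mutually consistent (residuals ≈ 0); SEIS04 is off by 41.5 km.

SEIS04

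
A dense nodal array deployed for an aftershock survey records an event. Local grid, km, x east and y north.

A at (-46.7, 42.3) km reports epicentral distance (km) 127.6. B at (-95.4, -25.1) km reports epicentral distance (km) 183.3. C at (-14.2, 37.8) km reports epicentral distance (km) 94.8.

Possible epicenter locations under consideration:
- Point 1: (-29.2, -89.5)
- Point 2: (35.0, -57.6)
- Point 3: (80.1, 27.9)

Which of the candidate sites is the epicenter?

Point 3

For each candidate, compare |candidate − station| to the reported distance:
Point 1: residuals A 5.4, B 90.9, C 33.4 → max 90.9 km
Point 2: residuals A 1.5, B 48.9, C 12.5 → max 48.9 km
Point 3: residuals A 0.0, B 0.0, C 0.0 → max 0.0 km
Only Point 3 has all residuals ≈ 0.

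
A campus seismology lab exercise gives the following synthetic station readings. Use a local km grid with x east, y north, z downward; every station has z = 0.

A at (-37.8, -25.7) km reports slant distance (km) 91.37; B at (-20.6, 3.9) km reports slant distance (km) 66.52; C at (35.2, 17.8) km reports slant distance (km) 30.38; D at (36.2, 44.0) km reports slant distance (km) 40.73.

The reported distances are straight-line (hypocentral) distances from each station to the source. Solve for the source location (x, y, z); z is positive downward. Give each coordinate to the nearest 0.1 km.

(37.2, 16.8, 30.3)

Each station gives a sphere (x−x_i)² + (y−y_i)² + z² = d_i² (stations at z=0).
Subtracting the A sphere from B and C: z² cancels, leaving linear equations in x and y:
34.4 x + 59.2 y = 2273.81
146.0 x + 87.0 y = 6892.08
Solving: x ≈ 37.199, y ≈ 16.793 km (keep extra digits for the depth step; rounded: 37.2, 16.8).
Then from the A sphere: z² = 91.37² − (x + 37.8)² − (y + 25.7)² with x = 37.199, y = 16.793, so z ≈ 30.298 ≈ 30.3 km.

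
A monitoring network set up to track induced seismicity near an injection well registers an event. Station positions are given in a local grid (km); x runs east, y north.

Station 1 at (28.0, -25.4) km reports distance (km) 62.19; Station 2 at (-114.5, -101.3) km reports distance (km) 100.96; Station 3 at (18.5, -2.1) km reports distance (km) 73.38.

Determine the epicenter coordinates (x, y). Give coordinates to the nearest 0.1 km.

x ≈ -20.6 km, y ≈ -64.2 km

Circle about each station: (x − 28.0)² + (y + 25.4)² = 62.19²; (x + 114.5)² + (y + 101.3)² = 100.96²; (x − 18.5)² + (y + 2.1)² = 73.38².
Subtracting the Station 1 equation from the Station 2 and Station 3 equations removes the quadratic terms:
-285.0 x − 151.8 y = 15617.45
-19.0 x + 46.6 y = -2599.53
Solving the 2×2 system: x ≈ -20.6, y ≈ -64.2 km.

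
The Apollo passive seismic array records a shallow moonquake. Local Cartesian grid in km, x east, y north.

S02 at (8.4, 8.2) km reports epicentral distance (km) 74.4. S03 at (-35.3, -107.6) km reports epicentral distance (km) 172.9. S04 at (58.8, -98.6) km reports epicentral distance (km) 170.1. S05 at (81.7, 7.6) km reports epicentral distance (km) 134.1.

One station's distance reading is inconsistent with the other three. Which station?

Solve using three stations at a time. Using S02, S03, S05 (subtract circle equations pairwise → linear system) gives (x, y) ≈ (-39.4, 65.3).
Distances from that point to each station vs reported:
  S02: calculated 74.4 vs reported 74.4 → residual 0.0 km
  S03: calculated 172.9 vs reported 172.9 → residual 0.0 km
  S04: calculated 191.0 vs reported 170.1 → residual 20.9 km
  S05: calculated 134.1 vs reported 134.1 → residual 0.0 km
S02, S03, S05 are mutually consistent (residuals ≈ 0); S04 is off by 20.9 km.

S04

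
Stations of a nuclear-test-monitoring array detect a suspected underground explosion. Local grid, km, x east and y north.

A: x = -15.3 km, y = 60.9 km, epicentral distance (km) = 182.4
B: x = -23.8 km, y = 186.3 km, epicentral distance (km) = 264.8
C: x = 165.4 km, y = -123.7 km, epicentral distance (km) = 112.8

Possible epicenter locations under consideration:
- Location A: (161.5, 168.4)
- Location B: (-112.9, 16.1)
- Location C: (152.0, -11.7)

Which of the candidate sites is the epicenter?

For each candidate, compare |candidate − station| to the reported distance:
Location A: residuals A 24.5, B 78.6, C 179.3 → max 179.3 km
Location B: residuals A 75.0, B 72.7, C 198.6 → max 198.6 km
Location C: residuals A 0.0, B 0.0, C 0.0 → max 0.0 km
Only Location C has all residuals ≈ 0.

Location C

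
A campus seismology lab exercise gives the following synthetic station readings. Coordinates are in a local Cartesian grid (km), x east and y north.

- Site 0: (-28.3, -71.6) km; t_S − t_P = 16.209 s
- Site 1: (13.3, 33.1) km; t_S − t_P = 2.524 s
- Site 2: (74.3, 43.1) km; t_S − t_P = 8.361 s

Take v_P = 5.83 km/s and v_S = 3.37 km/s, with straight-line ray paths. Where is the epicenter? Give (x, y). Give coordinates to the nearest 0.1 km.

(8.2, 52.6)

Distance from S−P lag: d = Δt · v_P v_S / (v_P − v_S) = Δt · (5.83·3.37)/(5.83−3.37) ≈ 7.9866·Δt.
So d_Site 0 = 129.46, d_Site 1 = 20.16, d_Site 2 = 66.78 km.
Circle about each station: (x + 28.3)² + (y + 71.6)² = 129.46²; (x − 13.3)² + (y − 33.1)² = 20.16²; (x − 74.3)² + (y − 43.1)² = 66.78².
Subtracting the Site 0 equation from the Site 1 and Site 2 equations removes the quadratic terms:
83.2 x + 209.4 y = 11698.52
205.2 x + 229.4 y = 13750.97
Solving the 2×2 system: x ≈ 8.2, y ≈ 52.6 km.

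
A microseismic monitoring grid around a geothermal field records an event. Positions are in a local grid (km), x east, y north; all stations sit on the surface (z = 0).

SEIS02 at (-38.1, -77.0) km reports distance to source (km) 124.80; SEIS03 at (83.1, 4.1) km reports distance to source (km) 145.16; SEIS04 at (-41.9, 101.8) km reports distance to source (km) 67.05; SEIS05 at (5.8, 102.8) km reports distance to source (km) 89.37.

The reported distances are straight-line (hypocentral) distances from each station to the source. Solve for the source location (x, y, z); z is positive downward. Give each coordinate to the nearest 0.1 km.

Each station gives a sphere (x−x_i)² + (y−y_i)² + z² = d_i² (stations at z=0).
Subtracting the SEIS02 sphere from SEIS03 and SEIS04: z² cancels, leaving linear equations in x and y:
242.4 x + 162.2 y = -5954.58
-7.6 x + 357.6 y = 15817.58
Solving: x ≈ -53.404, y ≈ 43.098 km (keep extra digits for the depth step; rounded: -53.4, 43.1).
Then from the SEIS02 sphere: z² = 124.80² − (x + 38.1)² − (y + 77.0)² with x = -53.404, y = 43.098, so z ≈ 30.287 ≈ 30.3 km.

(-53.4, 43.1, 30.3)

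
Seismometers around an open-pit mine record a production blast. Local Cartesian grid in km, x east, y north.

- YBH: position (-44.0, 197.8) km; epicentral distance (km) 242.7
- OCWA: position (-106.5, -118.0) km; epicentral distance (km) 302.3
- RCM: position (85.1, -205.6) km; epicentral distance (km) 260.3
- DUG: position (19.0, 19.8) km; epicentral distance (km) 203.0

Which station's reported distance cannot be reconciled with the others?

Solve using three stations at a time. Using YBH, OCWA, RCM (subtract circle equations pairwise → linear system) gives (x, y) ≈ (146.6, 47.4).
Distances from that point to each station vs reported:
  YBH: calculated 242.8 vs reported 242.7 → residual 0.1 km
  OCWA: calculated 302.4 vs reported 302.3 → residual 0.1 km
  RCM: calculated 260.4 vs reported 260.3 → residual 0.1 km
  DUG: calculated 130.6 vs reported 203.0 → residual 72.4 km
YBH, OCWA, RCM are mutually consistent (residuals ≈ 0); DUG is off by 72.4 km.

DUG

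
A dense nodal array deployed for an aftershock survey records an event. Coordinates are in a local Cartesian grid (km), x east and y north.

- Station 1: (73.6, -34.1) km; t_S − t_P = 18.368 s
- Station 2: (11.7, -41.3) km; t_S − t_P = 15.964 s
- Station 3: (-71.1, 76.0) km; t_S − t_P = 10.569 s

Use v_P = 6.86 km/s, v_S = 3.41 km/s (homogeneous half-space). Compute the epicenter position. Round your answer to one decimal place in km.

Distance from S−P lag: d = Δt · v_P v_S / (v_P − v_S) = Δt · (6.86·3.41)/(6.86−3.41) ≈ 6.7805·Δt.
So d_Station 1 = 124.54, d_Station 2 = 108.24, d_Station 3 = 71.66 km.
Circle about each station: (x − 73.6)² + (y + 34.1)² = 124.54²; (x − 11.7)² + (y + 41.3)² = 108.24²; (x + 71.1)² + (y − 76.0)² = 71.66².
Subtracting the Station 1 equation from the Station 2 and Station 3 equations removes the quadratic terms:
-123.8 x − 14.4 y = -942.88
-289.4 x + 220.2 y = 14626.50
Solving the 2×2 system: x ≈ -0.1, y ≈ 66.3 km.
Check against Station 1 (with the unrounded x, y): √((x − 73.6)²+(y + 34.1)²) = 124.54 ≈ 124.54 km. ✓

x ≈ -0.1 km, y ≈ 66.3 km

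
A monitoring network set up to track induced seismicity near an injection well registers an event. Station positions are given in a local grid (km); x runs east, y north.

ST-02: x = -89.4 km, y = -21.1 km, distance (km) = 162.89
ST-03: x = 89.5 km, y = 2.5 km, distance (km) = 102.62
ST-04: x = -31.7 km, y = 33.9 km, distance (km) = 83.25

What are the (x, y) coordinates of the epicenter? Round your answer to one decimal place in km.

Circle about each station: (x + 89.4)² + (y + 21.1)² = 162.89²; (x − 89.5)² + (y − 2.5)² = 102.62²; (x + 31.7)² + (y − 33.9)² = 83.25².
Subtracting the ST-02 equation from the ST-03 and ST-04 equations removes the quadratic terms:
357.8 x + 47.2 y = 15581.22
115.4 x + 110.0 y = 13319.12
Solving the 2×2 system: x ≈ 32.0, y ≈ 87.5 km.
Check against ST-02 (with the unrounded x, y): √((x + 89.4)²+(y + 21.1)²) = 162.89 ≈ 162.89 km. ✓

(32.0, 87.5)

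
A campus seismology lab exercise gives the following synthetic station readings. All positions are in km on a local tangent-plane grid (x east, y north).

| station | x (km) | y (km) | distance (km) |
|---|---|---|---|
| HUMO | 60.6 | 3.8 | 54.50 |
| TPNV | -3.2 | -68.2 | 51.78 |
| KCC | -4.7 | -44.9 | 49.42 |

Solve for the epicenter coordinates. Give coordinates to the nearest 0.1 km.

44.6 km east, -48.3 km north

Circle about each station: (x − 60.6)² + (y − 3.8)² = 54.50²; (x + 3.2)² + (y + 68.2)² = 51.78²; (x + 4.7)² + (y + 44.9)² = 49.42².
Subtracting the HUMO equation from the TPNV and KCC equations removes the quadratic terms:
-127.6 x − 144.0 y = 1263.76
-130.6 x − 97.4 y = -1120.79
Solving the 2×2 system: x ≈ 44.6, y ≈ -48.3 km.
Check against HUMO (with the unrounded x, y): √((x − 60.6)²+(y − 3.8)²) = 54.50 ≈ 54.50 km. ✓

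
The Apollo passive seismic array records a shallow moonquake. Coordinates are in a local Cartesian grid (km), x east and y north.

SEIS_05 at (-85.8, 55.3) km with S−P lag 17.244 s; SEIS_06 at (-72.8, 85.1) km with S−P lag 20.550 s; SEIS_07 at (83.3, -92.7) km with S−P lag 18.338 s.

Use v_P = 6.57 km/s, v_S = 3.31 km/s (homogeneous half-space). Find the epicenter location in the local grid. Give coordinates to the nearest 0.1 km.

Distance from S−P lag: d = Δt · v_P v_S / (v_P − v_S) = Δt · (6.57·3.31)/(6.57−3.31) ≈ 6.6708·Δt.
So d_SEIS_05 = 115.03, d_SEIS_06 = 137.08, d_SEIS_07 = 122.33 km.
Circle about each station: (x + 85.8)² + (y − 55.3)² = 115.03²; (x + 72.8)² + (y − 85.1)² = 137.08²; (x − 83.3)² + (y + 92.7)² = 122.33².
Subtracting pairs of circle equations eliminates x²+y² and gives linear equations (the radical axes):
26.0 x + 59.6 y = -3436.91
338.2 x − 296.0 y = 3379.72
Solving the 2×2 system: x ≈ -29.3, y ≈ -44.9 km.

-29.3 km east, -44.9 km north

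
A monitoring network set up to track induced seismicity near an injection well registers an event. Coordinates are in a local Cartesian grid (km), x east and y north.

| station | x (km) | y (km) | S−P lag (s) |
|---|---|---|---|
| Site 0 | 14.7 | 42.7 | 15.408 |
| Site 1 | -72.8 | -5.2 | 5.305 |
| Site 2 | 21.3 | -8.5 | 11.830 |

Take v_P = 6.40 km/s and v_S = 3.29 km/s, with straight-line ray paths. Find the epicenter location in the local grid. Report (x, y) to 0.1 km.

x ≈ -54.0 km, y ≈ -35.8 km

Distance from S−P lag: d = Δt · v_P v_S / (v_P − v_S) = Δt · (6.40·3.29)/(6.40−3.29) ≈ 6.7704·Δt.
So d_Site 0 = 104.32, d_Site 1 = 35.92, d_Site 2 = 80.09 km.
Circle about each station: (x − 14.7)² + (y − 42.7)² = 104.32²; (x + 72.8)² + (y + 5.2)² = 35.92²; (x − 21.3)² + (y + 8.5)² = 80.09².
Subtracting the Site 0 equation from the Site 1 and Site 2 equations removes the quadratic terms:
-175.0 x − 95.8 y = 12879.92
13.2 x − 102.4 y = 2954.81
Solving the 2×2 system: x ≈ -54.0, y ≈ -35.8 km.
Check against Site 0 (with the unrounded x, y): √((x − 14.7)²+(y − 42.7)²) = 104.32 ≈ 104.32 km. ✓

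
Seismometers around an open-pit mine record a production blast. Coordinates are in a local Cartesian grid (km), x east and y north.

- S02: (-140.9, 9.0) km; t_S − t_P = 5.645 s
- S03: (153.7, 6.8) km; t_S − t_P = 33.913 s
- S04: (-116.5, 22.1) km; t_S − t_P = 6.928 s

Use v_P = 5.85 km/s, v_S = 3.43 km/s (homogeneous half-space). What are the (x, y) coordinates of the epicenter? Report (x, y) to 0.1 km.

x ≈ -124.4 km, y ≈ -34.8 km

Distance from S−P lag: d = Δt · v_P v_S / (v_P − v_S) = Δt · (5.85·3.43)/(5.85−3.43) ≈ 8.2915·Δt.
So d_S02 = 46.81, d_S03 = 281.19, d_S04 = 57.44 km.
Circle about each station: (x + 140.9)² + (y − 9.0)² = 46.81²; (x − 153.7)² + (y − 6.8)² = 281.19²; (x + 116.5)² + (y − 22.1)² = 57.44².
Subtracting the S02 equation from the S03 and S04 equations removes the quadratic terms:
589.2 x − 4.4 y = -73140.52
48.8 x + 26.2 y = -6981.33
Solving the 2×2 system: x ≈ -124.4, y ≈ -34.8 km.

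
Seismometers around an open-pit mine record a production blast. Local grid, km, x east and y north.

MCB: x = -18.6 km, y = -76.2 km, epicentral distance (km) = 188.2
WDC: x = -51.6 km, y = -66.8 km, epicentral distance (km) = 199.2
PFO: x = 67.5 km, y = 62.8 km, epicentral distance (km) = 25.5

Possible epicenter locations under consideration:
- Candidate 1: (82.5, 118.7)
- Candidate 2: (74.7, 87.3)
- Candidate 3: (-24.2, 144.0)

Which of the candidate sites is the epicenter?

Candidate 2

For each candidate, compare |candidate − station| to the reported distance:
Candidate 1: residuals MCB 31.4, WDC 29.7, PFO 32.4 → max 32.4 km
Candidate 2: residuals MCB 0.0, WDC 0.0, PFO 0.0 → max 0.0 km
Candidate 3: residuals MCB 32.1, WDC 13.4, PFO 97.0 → max 97.0 km
Only Candidate 2 has all residuals ≈ 0.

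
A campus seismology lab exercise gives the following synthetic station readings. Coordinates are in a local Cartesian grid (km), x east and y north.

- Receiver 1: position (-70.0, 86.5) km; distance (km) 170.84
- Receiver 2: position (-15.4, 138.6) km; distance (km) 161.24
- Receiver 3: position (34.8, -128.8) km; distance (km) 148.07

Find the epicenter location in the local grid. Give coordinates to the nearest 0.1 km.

x ≈ 83.3 km, y ≈ 11.1 km

Circle about each station: (x + 70.0)² + (y − 86.5)² = 170.84²; (x + 15.4)² + (y − 138.6)² = 161.24²; (x − 34.8)² + (y + 128.8)² = 148.07².
Subtracting the Receiver 1 equation from the Receiver 2 and Receiver 3 equations removes the quadratic terms:
109.2 x + 104.2 y = 10252.84
209.6 x − 430.6 y = 12679.81
Solving the 2×2 system: x ≈ 83.3, y ≈ 11.1 km.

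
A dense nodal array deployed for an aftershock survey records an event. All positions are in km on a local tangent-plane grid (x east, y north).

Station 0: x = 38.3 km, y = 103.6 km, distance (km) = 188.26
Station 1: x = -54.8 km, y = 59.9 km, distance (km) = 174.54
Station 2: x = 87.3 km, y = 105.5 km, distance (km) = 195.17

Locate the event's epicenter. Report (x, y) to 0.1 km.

Circle about each station: (x − 38.3)² + (y − 103.6)² = 188.26²; (x + 54.8)² + (y − 59.9)² = 174.54²; (x − 87.3)² + (y − 105.5)² = 195.17².
Subtracting the Station 0 equation from the Station 1 and Station 2 equations removes the quadratic terms:
-186.2 x − 87.4 y = -631.18
98.0 x + 3.8 y = 3902.19
Solving the 2×2 system: x ≈ 43.1, y ≈ -84.6 km.

43.1 km east, -84.6 km north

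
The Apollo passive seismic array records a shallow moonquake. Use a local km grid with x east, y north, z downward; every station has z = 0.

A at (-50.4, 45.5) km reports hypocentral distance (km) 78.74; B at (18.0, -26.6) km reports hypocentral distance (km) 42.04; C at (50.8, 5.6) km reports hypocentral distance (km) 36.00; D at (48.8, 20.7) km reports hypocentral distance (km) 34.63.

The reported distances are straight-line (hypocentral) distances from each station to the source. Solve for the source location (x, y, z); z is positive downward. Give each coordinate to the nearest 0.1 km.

Each station gives a sphere (x−x_i)² + (y−y_i)² + z² = d_i² (stations at z=0).
Subtracting the A sphere from B and C: z² cancels, leaving linear equations in x and y:
136.8 x − 144.2 y = 853.78
202.4 x − 79.8 y = 2905.58
Solving: x ≈ 19.204, y ≈ 12.298 km (keep extra digits for the depth step; rounded: 19.2, 12.3).
Then from the A sphere: z² = 78.74² − (x + 50.4)² − (y − 45.5)² with x = 19.204, y = 12.298, so z ≈ 15.903 ≈ 15.9 km.

(19.2, 12.3, 15.9)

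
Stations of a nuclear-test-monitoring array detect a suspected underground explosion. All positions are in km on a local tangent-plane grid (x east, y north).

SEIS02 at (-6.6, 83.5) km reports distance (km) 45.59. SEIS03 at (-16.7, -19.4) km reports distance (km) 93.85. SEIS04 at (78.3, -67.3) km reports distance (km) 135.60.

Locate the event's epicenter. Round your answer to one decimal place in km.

Circle about each station: (x + 6.6)² + (y − 83.5)² = 45.59²; (x + 16.7)² + (y + 19.4)² = 93.85²; (x − 78.3)² + (y + 67.3)² = 135.60².
Subtracting pairs of circle equations eliminates x²+y² and gives linear equations (the radical axes):
-20.2 x − 205.8 y = -13089.93
169.8 x − 301.6 y = -12664.54
Solving the 2×2 system: x ≈ 32.7, y ≈ 60.4 km.

(32.7, 60.4)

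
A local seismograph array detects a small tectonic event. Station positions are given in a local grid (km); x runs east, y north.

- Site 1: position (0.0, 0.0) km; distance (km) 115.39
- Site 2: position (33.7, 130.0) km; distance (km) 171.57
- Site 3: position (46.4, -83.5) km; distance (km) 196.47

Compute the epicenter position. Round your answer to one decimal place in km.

Circle about each station: x² + y² = 115.39²; (x − 33.7)² + (y − 130.0)² = 171.57²; (x − 46.4)² + (y + 83.5)² = 196.47².
Subtracting pairs of circle equations eliminates x²+y² and gives linear equations (the radical axes):
67.4 x + 260.0 y = 1914.28
92.8 x − 167.0 y = -16160.40
Solving the 2×2 system: x ≈ -109.7, y ≈ 35.8 km.
Check against Site 1 (with the unrounded x, y): √(x²+y²) = 115.41 ≈ 115.39 km. ✓

-109.7 km east, 35.8 km north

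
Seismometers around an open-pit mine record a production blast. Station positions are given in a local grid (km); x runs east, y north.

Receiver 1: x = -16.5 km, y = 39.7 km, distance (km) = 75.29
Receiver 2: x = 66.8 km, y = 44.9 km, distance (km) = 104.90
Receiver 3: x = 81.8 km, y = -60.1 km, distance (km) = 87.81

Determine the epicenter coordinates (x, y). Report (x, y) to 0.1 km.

x ≈ -2.1 km, y ≈ -34.2 km

Circle about each station: (x + 16.5)² + (y − 39.7)² = 75.29²; (x − 66.8)² + (y − 44.9)² = 104.90²; (x − 81.8)² + (y + 60.1)² = 87.81².
Subtracting the Receiver 1 equation from the Receiver 2 and Receiver 3 equations removes the quadratic terms:
166.6 x + 10.4 y = -705.52
196.6 x − 199.6 y = 6412.90
Solving the 2×2 system: x ≈ -2.1, y ≈ -34.2 km.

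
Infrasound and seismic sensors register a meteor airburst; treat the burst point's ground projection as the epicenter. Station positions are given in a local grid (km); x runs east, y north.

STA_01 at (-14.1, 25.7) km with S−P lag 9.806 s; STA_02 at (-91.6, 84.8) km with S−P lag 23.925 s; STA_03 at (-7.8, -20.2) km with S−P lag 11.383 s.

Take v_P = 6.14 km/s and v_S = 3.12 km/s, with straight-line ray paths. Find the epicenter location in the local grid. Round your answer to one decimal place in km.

Distance from S−P lag: d = Δt · v_P v_S / (v_P − v_S) = Δt · (6.14·3.12)/(6.14−3.12) ≈ 6.3433·Δt.
So d_STA_01 = 62.20, d_STA_02 = 151.76, d_STA_03 = 72.21 km.
Circle about each station: (x + 14.1)² + (y − 25.7)² = 62.20²; (x + 91.6)² + (y − 84.8)² = 151.76²; (x + 7.8)² + (y + 20.2)² = 72.21².
Subtracting the STA_01 equation from the STA_02 and STA_03 equations removes the quadratic terms:
-155.0 x + 118.2 y = -4439.96
12.6 x − 91.8 y = -1735.86
Solving the 2×2 system: x ≈ 48.1, y ≈ 25.5 km.

48.1 km east, 25.5 km north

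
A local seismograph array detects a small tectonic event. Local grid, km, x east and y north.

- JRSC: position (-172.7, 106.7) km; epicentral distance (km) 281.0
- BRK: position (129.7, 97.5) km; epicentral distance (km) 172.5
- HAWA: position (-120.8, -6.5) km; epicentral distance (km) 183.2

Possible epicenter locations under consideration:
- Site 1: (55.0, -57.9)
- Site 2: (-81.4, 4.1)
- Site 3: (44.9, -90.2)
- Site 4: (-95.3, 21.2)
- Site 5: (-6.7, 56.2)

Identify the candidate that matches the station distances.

Site 1

For each candidate, compare |candidate − station| to the reported distance:
Site 1: residuals JRSC 0.0, BRK 0.1, HAWA 0.0 → max 0.1 km
Site 2: residuals JRSC 143.7, BRK 58.3, HAWA 142.4 → max 143.7 km
Site 3: residuals JRSC 12.5, BRK 33.5, HAWA 2.4 → max 33.5 km
Site 4: residuals JRSC 165.7, BRK 65.1, HAWA 145.5 → max 165.7 km
Site 5: residuals JRSC 107.5, BRK 30.0, HAWA 53.0 → max 107.5 km
Only Site 1 has all residuals ≈ 0.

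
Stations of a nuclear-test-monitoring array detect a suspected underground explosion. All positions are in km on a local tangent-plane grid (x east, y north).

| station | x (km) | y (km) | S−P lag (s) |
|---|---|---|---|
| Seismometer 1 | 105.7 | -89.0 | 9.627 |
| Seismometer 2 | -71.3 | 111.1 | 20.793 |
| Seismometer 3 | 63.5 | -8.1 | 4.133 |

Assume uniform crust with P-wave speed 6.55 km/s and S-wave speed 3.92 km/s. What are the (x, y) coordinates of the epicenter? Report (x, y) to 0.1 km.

(101.7, 4.9)

Distance from S−P lag: d = Δt · v_P v_S / (v_P − v_S) = Δt · (6.55·3.92)/(6.55−3.92) ≈ 9.7627·Δt.
So d_Seismometer 1 = 93.99, d_Seismometer 2 = 203.00, d_Seismometer 3 = 40.35 km.
Circle about each station: (x − 105.7)² + (y + 89.0)² = 93.99²; (x + 71.3)² + (y − 111.1)² = 203.00²; (x − 63.5)² + (y + 8.1)² = 40.35².
Subtracting pairs of circle equations eliminates x²+y² and gives linear equations (the radical axes):
-354.0 x + 400.2 y = -34041.47
-84.4 x + 161.8 y = -7789.63
Solving the 2×2 system: x ≈ 101.7, y ≈ 4.9 km.
Check against Seismometer 1 (with the unrounded x, y): √((x − 105.7)²+(y + 89.0)²) = 94.00 ≈ 93.99 km. ✓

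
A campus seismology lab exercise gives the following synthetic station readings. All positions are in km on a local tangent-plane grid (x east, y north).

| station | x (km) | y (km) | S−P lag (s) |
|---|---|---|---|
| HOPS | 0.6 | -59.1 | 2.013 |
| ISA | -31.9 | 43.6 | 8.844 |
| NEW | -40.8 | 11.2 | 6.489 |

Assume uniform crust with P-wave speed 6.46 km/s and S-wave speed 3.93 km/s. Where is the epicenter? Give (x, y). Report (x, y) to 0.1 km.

0.8 km east, -38.9 km north

Distance from S−P lag: d = Δt · v_P v_S / (v_P − v_S) = Δt · (6.46·3.93)/(6.46−3.93) ≈ 10.0347·Δt.
So d_HOPS = 20.20, d_ISA = 88.75, d_NEW = 65.12 km.
Circle about each station: (x − 0.6)² + (y + 59.1)² = 20.20²; (x + 31.9)² + (y − 43.6)² = 88.75²; (x + 40.8)² + (y − 11.2)² = 65.12².
Subtracting the HOPS equation from the ISA and NEW equations removes the quadratic terms:
-65.0 x + 205.4 y = -8043.12
-82.8 x + 140.6 y = -5535.66
Solving the 2×2 system: x ≈ 0.8, y ≈ -38.9 km.
Check against HOPS (with the unrounded x, y): √((x − 0.6)²+(y + 59.1)²) = 20.19 ≈ 20.20 km. ✓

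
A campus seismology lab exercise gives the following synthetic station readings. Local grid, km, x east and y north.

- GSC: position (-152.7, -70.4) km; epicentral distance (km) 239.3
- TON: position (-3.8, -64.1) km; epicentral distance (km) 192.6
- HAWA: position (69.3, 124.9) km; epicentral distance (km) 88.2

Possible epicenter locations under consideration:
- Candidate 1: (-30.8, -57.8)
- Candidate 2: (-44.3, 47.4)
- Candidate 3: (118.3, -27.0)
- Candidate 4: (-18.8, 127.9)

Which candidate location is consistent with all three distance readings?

Candidate 4

For each candidate, compare |candidate − station| to the reported distance:
Candidate 1: residuals GSC 116.8, TON 164.9, HAWA 120.1 → max 164.9 km
Candidate 2: residuals GSC 79.2, TON 74.0, HAWA 49.3 → max 79.2 km
Candidate 3: residuals GSC 35.2, TON 65.0, HAWA 71.4 → max 71.4 km
Candidate 4: residuals GSC 0.0, TON 0.0, HAWA 0.0 → max 0.0 km
Only Candidate 4 has all residuals ≈ 0.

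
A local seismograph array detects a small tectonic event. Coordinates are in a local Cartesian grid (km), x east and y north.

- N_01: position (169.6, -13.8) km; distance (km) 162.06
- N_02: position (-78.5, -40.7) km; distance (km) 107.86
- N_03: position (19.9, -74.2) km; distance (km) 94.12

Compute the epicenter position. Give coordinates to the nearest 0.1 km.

Circle about each station: (x − 169.6)² + (y + 13.8)² = 162.06²; (x + 78.5)² + (y + 40.7)² = 107.86²; (x − 19.9)² + (y + 74.2)² = 94.12².
Subtracting the N_01 equation from the N_02 and N_03 equations removes the quadratic terms:
-496.2 x − 53.8 y = -6506.20
-299.4 x − 120.8 y = -5648.08
Solving the 2×2 system: x ≈ 11.0, y ≈ 19.5 km.
Check against N_01 (with the unrounded x, y): √((x − 169.6)²+(y + 13.8)²) = 162.06 ≈ 162.06 km. ✓

11.0 km east, 19.5 km north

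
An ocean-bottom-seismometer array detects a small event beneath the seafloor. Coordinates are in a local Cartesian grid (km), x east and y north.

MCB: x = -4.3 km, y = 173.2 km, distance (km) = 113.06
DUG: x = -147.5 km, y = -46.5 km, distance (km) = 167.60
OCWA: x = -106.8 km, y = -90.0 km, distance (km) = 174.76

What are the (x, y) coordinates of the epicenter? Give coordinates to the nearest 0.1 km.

Circle about each station: (x + 4.3)² + (y − 173.2)² = 113.06²; (x + 147.5)² + (y + 46.5)² = 167.60²; (x + 106.8)² + (y + 90.0)² = 174.76².
Subtracting pairs of circle equations eliminates x²+y² and gives linear equations (the radical axes):
-286.4 x − 439.4 y = -21405.43
-205.0 x − 526.4 y = -28268.98
Solving the 2×2 system: x ≈ -19.0, y ≈ 61.1 km.
Check against MCB (with the unrounded x, y): √((x + 4.3)²+(y − 173.2)²) = 113.06 ≈ 113.06 km. ✓

x ≈ -19.0 km, y ≈ 61.1 km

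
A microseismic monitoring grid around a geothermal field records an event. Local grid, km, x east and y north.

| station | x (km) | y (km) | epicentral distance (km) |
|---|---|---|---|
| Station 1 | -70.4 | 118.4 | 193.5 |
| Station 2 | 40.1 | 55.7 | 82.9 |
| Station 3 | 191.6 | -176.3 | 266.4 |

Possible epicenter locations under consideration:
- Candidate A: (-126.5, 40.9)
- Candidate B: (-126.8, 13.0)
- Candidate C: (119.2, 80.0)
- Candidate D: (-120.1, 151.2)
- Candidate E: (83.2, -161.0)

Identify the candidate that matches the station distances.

Candidate C

For each candidate, compare |candidate − station| to the reported distance:
Candidate A: residuals Station 1 97.8, Station 2 84.4, Station 3 118.8 → max 118.8 km
Candidate B: residuals Station 1 74.0, Station 2 89.4, Station 3 104.0 → max 104.0 km
Candidate C: residuals Station 1 0.1, Station 2 0.2, Station 3 0.1 → max 0.2 km
Candidate D: residuals Station 1 134.0, Station 2 103.6, Station 3 185.7 → max 185.7 km
Candidate E: residuals Station 1 125.3, Station 2 138.0, Station 3 156.9 → max 156.9 km
Only Candidate C has all residuals ≈ 0.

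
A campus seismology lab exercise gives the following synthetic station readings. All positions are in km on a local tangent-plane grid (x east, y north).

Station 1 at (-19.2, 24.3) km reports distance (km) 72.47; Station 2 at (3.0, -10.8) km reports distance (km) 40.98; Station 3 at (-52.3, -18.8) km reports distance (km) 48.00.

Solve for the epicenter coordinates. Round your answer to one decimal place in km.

Circle about each station: (x + 19.2)² + (y − 24.3)² = 72.47²; (x − 3.0)² + (y + 10.8)² = 40.98²; (x + 52.3)² + (y + 18.8)² = 48.00².
Subtracting the Station 1 equation from the Station 2 and Station 3 equations removes the quadratic terms:
44.4 x − 70.2 y = 2739.05
-66.2 x − 86.2 y = 5077.50
Solving the 2×2 system: x ≈ -14.2, y ≈ -48.0 km.

-14.2 km east, -48.0 km north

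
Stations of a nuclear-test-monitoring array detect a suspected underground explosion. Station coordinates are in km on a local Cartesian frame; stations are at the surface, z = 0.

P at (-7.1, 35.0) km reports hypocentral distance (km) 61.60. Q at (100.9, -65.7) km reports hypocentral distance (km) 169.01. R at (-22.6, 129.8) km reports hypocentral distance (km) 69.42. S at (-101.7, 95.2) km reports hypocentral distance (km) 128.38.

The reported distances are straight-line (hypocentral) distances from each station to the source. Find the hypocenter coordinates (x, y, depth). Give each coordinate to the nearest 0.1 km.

Each station gives a sphere (x−x_i)² + (y−y_i)² + z² = d_i² (stations at z=0).
Subtracting the P sphere from Q and R: z² cancels, leaving linear equations in x and y:
216.0 x − 201.4 y = -11547.93
-31.0 x + 189.6 y = 15058.81
Solving: x ≈ 24.297, y ≈ 83.397 km (keep extra digits for the depth step; rounded: 24.3, 83.4).
Then from the P sphere: z² = 61.60² − (x + 7.1)² − (y − 35.0)² with x = 24.297, y = 83.397, so z ≈ 21.599 ≈ 21.6 km.

x ≈ 24.3 km, y ≈ 83.4 km, depth ≈ 21.6 km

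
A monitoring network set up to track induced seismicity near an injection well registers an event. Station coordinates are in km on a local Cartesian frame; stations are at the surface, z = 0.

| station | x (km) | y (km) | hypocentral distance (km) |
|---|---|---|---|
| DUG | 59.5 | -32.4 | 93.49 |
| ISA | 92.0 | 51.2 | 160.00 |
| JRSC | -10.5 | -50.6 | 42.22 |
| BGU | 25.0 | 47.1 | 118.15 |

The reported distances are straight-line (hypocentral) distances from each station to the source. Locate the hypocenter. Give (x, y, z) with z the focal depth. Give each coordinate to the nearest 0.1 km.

Each station gives a sphere (x−x_i)² + (y−y_i)² + z² = d_i² (stations at z=0).
Subtracting the DUG sphere from ISA and JRSC: z² cancels, leaving linear equations in x and y:
65.0 x + 167.2 y = -10364.19
-140.0 x − 36.4 y = 5038.45
Solving: x ≈ -22.107, y ≈ -53.393 km (keep extra digits for the depth step; rounded: -22.1, -53.4).
Then from the DUG sphere: z² = 93.49² − (x − 59.5)² − (y + 32.4)² with x = -22.107, y = -53.393, so z ≈ 40.497 ≈ 40.5 km.

(-22.1, -53.4, 40.5)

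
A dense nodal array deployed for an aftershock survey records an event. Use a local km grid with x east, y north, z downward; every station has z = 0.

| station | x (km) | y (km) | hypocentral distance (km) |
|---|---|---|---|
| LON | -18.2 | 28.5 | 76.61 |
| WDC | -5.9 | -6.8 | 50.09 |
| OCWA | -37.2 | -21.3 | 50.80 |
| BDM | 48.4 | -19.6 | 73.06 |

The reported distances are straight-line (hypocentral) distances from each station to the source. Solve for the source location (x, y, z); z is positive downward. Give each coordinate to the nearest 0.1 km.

Each station gives a sphere (x−x_i)² + (y−y_i)² + z² = d_i² (stations at z=0).
Subtracting the LON sphere from WDC and OCWA: z² cancels, leaving linear equations in x and y:
24.6 x − 70.6 y = 2297.64
-38.0 x − 99.6 y = 3982.49
Solving: x ≈ -10.193, y ≈ -36.096 km (keep extra digits for the depth step; rounded: -10.2, -36.1).
Then from the LON sphere: z² = 76.61² − (x + 18.2)² − (y − 28.5)² with x = -10.193, y = -36.096, so z ≈ 40.402 ≈ 40.4 km.

(-10.2, -36.1, 40.4)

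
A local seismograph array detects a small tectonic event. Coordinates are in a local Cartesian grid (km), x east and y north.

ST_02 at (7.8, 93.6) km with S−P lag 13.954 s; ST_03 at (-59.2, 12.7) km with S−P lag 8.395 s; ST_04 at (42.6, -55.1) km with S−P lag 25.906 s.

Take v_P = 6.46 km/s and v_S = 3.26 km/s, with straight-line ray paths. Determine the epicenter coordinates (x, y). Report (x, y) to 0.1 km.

Distance from S−P lag: d = Δt · v_P v_S / (v_P − v_S) = Δt · (6.46·3.26)/(6.46−3.26) ≈ 6.5811·Δt.
So d_ST_02 = 91.83, d_ST_03 = 55.25, d_ST_04 = 170.49 km.
Circle about each station: (x − 7.8)² + (y − 93.6)² = 91.83²; (x + 59.2)² + (y − 12.7)² = 55.25²; (x − 42.6)² + (y + 55.1)² = 170.49².
Subtracting the ST_02 equation from the ST_03 and ST_04 equations removes the quadratic terms:
-134.0 x − 161.8 y = 224.32
69.6 x − 297.4 y = -24605.12
Solving the 2×2 system: x ≈ -79.2, y ≈ 64.2 km.

-79.2 km east, 64.2 km north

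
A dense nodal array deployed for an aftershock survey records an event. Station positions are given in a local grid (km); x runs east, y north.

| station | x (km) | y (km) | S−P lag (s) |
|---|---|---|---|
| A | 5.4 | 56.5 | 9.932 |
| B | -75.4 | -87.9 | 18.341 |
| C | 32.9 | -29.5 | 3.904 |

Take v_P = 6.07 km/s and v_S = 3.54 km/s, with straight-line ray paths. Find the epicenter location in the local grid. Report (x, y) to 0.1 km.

Distance from S−P lag: d = Δt · v_P v_S / (v_P − v_S) = Δt · (6.07·3.54)/(6.07−3.54) ≈ 8.4932·Δt.
So d_A = 84.35, d_B = 155.77, d_C = 33.16 km.
Circle about each station: (x − 5.4)² + (y − 56.5)² = 84.35²; (x + 75.4)² + (y + 87.9)² = 155.77²; (x − 32.9)² + (y + 29.5)² = 33.16².
Subtracting the A equation from the B and C equations removes the quadratic terms:
-161.6 x − 288.8 y = -6959.21
55.0 x − 172.0 y = 4746.59
Solving the 2×2 system: x ≈ 58.8, y ≈ -8.8 km.

(58.8, -8.8)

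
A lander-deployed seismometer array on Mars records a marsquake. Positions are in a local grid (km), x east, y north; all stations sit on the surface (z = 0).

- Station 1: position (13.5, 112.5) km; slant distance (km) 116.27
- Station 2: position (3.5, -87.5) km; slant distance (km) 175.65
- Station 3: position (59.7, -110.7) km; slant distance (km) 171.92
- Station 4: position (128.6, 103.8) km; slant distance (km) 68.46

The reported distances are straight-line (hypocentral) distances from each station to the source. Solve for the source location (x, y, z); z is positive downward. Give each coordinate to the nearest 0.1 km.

Each station gives a sphere (x−x_i)² + (y−y_i)² + z² = d_i² (stations at z=0).
Subtracting the Station 1 sphere from Station 2 and Station 3: z² cancels, leaving linear equations in x and y:
-20.0 x − 400.0 y = -22504.21
92.4 x − 446.4 y = -13057.69
Solving: x ≈ 105.099, y ≈ 51.006 km (keep extra digits for the depth step; rounded: 105.1, 51.0).
Then from the Station 1 sphere: z² = 116.27² − (x − 13.5)² − (y − 112.5)² with x = 105.099, y = 51.006, so z ≈ 36.699 ≈ 36.7 km.
Check against Station 4 (with the unrounded solution): distance 68.46 ≈ 68.46 km. ✓

(105.1, 51.0, 36.7)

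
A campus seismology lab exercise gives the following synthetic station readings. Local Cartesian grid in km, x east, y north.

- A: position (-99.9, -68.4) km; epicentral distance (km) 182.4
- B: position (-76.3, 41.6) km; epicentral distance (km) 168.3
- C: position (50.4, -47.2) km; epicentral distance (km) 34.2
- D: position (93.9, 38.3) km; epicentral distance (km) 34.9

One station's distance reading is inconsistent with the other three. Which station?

D

Solve using three stations at a time. Using A, B, C (subtract circle equations pairwise → linear system) gives (x, y) ≈ (77.6, -26.5).
Distances from that point to each station vs reported:
  A: calculated 182.4 vs reported 182.4 → residual 0.0 km
  B: calculated 168.3 vs reported 168.3 → residual 0.0 km
  C: calculated 34.2 vs reported 34.2 → residual 0.0 km
  D: calculated 66.8 vs reported 34.9 → residual 31.9 km
A, B, C are mutually consistent (residuals ≈ 0); D is off by 31.9 km.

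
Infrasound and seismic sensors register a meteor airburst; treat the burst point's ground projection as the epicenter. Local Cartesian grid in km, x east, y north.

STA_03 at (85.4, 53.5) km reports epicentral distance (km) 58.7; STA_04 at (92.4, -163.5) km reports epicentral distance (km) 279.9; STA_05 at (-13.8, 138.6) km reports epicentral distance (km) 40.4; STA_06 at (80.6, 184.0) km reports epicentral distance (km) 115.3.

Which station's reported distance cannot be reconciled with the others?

STA_03

Solve using three stations at a time. Using STA_04, STA_05, STA_06 (subtract circle equations pairwise → linear system) gives (x, y) ≈ (0.7, 100.9).
Distances from that point to each station vs reported:
  STA_03: calculated 97.1 vs reported 58.7 → residual 38.4 km
  STA_04: calculated 279.9 vs reported 279.9 → residual 0.0 km
  STA_05: calculated 40.3 vs reported 40.4 → residual 0.1 km
  STA_06: calculated 115.3 vs reported 115.3 → residual 0.0 km
STA_04, STA_05, STA_06 are mutually consistent (residuals ≈ 0); STA_03 is off by 38.4 km.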